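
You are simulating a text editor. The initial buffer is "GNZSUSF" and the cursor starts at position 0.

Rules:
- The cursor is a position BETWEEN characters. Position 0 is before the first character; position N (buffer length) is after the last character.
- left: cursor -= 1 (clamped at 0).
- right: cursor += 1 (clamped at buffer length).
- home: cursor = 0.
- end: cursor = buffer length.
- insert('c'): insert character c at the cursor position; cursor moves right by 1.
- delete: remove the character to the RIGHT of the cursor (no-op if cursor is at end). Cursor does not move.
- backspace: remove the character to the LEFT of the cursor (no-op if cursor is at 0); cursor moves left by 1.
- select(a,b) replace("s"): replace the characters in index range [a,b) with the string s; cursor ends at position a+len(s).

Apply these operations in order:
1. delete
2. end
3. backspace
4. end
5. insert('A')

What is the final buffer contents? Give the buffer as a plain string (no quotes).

Answer: NZSUSA

Derivation:
After op 1 (delete): buf='NZSUSF' cursor=0
After op 2 (end): buf='NZSUSF' cursor=6
After op 3 (backspace): buf='NZSUS' cursor=5
After op 4 (end): buf='NZSUS' cursor=5
After op 5 (insert('A')): buf='NZSUSA' cursor=6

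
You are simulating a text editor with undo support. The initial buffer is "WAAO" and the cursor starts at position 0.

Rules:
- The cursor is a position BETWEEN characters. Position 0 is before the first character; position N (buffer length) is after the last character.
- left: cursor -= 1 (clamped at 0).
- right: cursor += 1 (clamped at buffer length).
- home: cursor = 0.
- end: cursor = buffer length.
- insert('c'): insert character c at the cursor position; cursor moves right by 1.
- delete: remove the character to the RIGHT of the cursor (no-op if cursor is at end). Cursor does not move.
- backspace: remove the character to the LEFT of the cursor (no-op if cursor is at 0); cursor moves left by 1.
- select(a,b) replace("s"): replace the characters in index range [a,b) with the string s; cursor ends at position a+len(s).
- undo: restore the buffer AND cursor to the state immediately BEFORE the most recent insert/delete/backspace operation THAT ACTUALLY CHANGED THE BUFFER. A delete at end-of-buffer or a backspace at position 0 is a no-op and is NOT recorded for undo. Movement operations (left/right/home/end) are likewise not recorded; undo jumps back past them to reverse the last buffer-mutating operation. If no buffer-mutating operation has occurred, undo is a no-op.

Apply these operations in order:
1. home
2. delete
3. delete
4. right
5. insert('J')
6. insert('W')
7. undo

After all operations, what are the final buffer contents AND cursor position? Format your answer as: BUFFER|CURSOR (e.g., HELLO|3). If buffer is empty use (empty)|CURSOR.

After op 1 (home): buf='WAAO' cursor=0
After op 2 (delete): buf='AAO' cursor=0
After op 3 (delete): buf='AO' cursor=0
After op 4 (right): buf='AO' cursor=1
After op 5 (insert('J')): buf='AJO' cursor=2
After op 6 (insert('W')): buf='AJWO' cursor=3
After op 7 (undo): buf='AJO' cursor=2

Answer: AJO|2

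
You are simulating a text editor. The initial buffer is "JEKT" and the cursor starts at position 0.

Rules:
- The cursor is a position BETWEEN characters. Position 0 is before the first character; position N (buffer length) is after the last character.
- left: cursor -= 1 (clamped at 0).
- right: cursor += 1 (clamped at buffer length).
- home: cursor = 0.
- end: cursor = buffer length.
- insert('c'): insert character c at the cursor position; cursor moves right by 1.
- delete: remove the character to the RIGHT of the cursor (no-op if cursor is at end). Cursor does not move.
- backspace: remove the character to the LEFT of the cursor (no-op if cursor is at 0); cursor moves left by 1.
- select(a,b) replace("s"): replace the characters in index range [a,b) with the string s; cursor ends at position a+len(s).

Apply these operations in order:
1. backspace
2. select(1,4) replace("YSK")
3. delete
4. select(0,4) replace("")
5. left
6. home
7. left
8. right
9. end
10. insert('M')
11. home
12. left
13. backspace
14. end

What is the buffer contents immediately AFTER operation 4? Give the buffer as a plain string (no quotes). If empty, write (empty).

After op 1 (backspace): buf='JEKT' cursor=0
After op 2 (select(1,4) replace("YSK")): buf='JYSK' cursor=4
After op 3 (delete): buf='JYSK' cursor=4
After op 4 (select(0,4) replace("")): buf='(empty)' cursor=0

Answer: (empty)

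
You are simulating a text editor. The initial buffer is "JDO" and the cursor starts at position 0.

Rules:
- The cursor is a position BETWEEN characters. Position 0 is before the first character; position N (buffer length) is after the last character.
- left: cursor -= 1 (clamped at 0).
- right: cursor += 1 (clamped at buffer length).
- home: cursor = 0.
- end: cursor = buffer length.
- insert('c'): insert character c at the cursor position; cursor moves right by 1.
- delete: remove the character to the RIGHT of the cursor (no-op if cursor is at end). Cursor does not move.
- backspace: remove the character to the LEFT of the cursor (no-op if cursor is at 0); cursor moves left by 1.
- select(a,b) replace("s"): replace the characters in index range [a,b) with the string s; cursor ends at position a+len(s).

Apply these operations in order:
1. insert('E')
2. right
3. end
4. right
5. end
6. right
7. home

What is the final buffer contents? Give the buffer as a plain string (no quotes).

After op 1 (insert('E')): buf='EJDO' cursor=1
After op 2 (right): buf='EJDO' cursor=2
After op 3 (end): buf='EJDO' cursor=4
After op 4 (right): buf='EJDO' cursor=4
After op 5 (end): buf='EJDO' cursor=4
After op 6 (right): buf='EJDO' cursor=4
After op 7 (home): buf='EJDO' cursor=0

Answer: EJDO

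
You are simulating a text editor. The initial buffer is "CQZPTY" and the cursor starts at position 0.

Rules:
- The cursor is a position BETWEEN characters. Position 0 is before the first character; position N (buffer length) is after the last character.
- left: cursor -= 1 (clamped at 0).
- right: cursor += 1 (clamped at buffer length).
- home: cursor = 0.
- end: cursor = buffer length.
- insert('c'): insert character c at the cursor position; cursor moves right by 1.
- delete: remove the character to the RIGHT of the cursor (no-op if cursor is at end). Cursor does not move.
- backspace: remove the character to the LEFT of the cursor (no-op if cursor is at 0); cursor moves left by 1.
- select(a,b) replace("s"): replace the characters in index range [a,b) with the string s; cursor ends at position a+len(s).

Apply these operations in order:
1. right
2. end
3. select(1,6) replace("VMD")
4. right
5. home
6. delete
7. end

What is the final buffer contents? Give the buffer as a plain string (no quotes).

After op 1 (right): buf='CQZPTY' cursor=1
After op 2 (end): buf='CQZPTY' cursor=6
After op 3 (select(1,6) replace("VMD")): buf='CVMD' cursor=4
After op 4 (right): buf='CVMD' cursor=4
After op 5 (home): buf='CVMD' cursor=0
After op 6 (delete): buf='VMD' cursor=0
After op 7 (end): buf='VMD' cursor=3

Answer: VMD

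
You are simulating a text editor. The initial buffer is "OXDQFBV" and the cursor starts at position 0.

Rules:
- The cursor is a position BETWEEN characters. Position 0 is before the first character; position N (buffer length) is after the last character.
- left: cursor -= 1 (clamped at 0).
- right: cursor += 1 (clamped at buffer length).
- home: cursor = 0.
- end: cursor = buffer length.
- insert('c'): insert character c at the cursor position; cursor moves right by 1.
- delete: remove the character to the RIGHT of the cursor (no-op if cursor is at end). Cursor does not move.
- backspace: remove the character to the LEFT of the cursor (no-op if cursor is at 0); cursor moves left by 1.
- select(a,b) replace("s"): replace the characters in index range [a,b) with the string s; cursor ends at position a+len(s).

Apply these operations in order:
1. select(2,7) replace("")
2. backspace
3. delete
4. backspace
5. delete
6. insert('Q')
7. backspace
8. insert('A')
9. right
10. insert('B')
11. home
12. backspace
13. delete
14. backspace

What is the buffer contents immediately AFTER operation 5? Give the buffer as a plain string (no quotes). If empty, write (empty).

Answer: (empty)

Derivation:
After op 1 (select(2,7) replace("")): buf='OX' cursor=2
After op 2 (backspace): buf='O' cursor=1
After op 3 (delete): buf='O' cursor=1
After op 4 (backspace): buf='(empty)' cursor=0
After op 5 (delete): buf='(empty)' cursor=0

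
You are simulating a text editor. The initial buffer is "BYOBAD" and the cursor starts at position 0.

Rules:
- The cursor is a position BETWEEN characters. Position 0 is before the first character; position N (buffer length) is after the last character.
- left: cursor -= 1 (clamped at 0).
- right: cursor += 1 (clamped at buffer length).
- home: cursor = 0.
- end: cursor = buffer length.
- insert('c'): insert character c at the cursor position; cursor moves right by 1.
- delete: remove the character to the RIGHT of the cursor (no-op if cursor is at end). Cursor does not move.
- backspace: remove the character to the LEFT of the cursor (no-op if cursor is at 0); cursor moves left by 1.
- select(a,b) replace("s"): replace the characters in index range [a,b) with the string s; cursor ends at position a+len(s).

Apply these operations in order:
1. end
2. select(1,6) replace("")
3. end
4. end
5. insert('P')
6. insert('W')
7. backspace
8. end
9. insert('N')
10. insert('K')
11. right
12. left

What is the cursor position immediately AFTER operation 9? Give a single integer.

Answer: 3

Derivation:
After op 1 (end): buf='BYOBAD' cursor=6
After op 2 (select(1,6) replace("")): buf='B' cursor=1
After op 3 (end): buf='B' cursor=1
After op 4 (end): buf='B' cursor=1
After op 5 (insert('P')): buf='BP' cursor=2
After op 6 (insert('W')): buf='BPW' cursor=3
After op 7 (backspace): buf='BP' cursor=2
After op 8 (end): buf='BP' cursor=2
After op 9 (insert('N')): buf='BPN' cursor=3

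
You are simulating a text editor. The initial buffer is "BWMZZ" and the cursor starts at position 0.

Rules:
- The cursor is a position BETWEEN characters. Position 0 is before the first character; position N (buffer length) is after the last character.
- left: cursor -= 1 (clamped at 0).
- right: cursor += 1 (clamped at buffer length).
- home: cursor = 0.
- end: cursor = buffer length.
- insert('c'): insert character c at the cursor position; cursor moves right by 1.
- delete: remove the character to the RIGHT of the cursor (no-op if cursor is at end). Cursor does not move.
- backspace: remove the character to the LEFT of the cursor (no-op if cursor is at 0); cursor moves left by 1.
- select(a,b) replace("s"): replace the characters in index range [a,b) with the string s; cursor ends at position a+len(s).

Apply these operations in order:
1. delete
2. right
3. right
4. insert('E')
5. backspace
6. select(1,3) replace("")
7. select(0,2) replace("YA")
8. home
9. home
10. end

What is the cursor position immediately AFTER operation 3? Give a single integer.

Answer: 2

Derivation:
After op 1 (delete): buf='WMZZ' cursor=0
After op 2 (right): buf='WMZZ' cursor=1
After op 3 (right): buf='WMZZ' cursor=2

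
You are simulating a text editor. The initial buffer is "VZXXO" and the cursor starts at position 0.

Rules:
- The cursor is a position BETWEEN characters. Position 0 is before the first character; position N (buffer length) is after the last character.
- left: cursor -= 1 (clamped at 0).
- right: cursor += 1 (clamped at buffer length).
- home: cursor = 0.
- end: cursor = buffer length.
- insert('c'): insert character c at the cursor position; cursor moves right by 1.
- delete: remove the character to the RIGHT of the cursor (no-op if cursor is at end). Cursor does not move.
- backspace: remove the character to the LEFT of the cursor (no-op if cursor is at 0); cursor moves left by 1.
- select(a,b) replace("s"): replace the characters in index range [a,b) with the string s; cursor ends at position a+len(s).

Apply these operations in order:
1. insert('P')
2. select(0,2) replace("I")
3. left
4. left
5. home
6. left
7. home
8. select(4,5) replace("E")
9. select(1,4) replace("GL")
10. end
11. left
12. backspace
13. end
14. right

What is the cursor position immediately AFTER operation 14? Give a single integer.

Answer: 3

Derivation:
After op 1 (insert('P')): buf='PVZXXO' cursor=1
After op 2 (select(0,2) replace("I")): buf='IZXXO' cursor=1
After op 3 (left): buf='IZXXO' cursor=0
After op 4 (left): buf='IZXXO' cursor=0
After op 5 (home): buf='IZXXO' cursor=0
After op 6 (left): buf='IZXXO' cursor=0
After op 7 (home): buf='IZXXO' cursor=0
After op 8 (select(4,5) replace("E")): buf='IZXXE' cursor=5
After op 9 (select(1,4) replace("GL")): buf='IGLE' cursor=3
After op 10 (end): buf='IGLE' cursor=4
After op 11 (left): buf='IGLE' cursor=3
After op 12 (backspace): buf='IGE' cursor=2
After op 13 (end): buf='IGE' cursor=3
After op 14 (right): buf='IGE' cursor=3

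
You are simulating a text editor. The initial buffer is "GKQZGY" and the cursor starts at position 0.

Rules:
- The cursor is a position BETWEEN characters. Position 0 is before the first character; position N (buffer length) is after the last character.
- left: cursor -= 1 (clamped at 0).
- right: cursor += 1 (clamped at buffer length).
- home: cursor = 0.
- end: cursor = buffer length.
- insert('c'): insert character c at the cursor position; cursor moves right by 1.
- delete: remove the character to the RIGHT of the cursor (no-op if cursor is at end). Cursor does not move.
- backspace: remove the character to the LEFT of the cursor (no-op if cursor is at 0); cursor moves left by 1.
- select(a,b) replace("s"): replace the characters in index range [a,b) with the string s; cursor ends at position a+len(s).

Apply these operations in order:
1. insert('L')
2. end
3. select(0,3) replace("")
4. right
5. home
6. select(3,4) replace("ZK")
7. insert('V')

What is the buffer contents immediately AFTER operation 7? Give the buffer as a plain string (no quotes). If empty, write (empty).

Answer: QZGZKV

Derivation:
After op 1 (insert('L')): buf='LGKQZGY' cursor=1
After op 2 (end): buf='LGKQZGY' cursor=7
After op 3 (select(0,3) replace("")): buf='QZGY' cursor=0
After op 4 (right): buf='QZGY' cursor=1
After op 5 (home): buf='QZGY' cursor=0
After op 6 (select(3,4) replace("ZK")): buf='QZGZK' cursor=5
After op 7 (insert('V')): buf='QZGZKV' cursor=6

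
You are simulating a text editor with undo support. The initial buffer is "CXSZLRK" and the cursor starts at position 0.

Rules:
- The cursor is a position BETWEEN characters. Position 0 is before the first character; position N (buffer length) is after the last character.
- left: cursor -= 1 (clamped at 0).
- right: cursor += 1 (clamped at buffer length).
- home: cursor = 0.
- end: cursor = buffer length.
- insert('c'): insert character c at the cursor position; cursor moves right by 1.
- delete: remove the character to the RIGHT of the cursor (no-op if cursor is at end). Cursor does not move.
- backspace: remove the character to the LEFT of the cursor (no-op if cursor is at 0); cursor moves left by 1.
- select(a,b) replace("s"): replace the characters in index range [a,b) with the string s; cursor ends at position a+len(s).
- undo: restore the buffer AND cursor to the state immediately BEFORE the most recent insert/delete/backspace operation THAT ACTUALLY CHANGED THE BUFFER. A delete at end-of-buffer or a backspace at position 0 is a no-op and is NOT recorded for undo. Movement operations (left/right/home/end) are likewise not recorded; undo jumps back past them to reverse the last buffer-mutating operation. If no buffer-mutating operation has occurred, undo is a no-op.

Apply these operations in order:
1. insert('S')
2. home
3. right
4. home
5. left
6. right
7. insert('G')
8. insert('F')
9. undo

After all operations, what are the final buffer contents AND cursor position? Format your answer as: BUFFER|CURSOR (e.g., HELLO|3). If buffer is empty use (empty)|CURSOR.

After op 1 (insert('S')): buf='SCXSZLRK' cursor=1
After op 2 (home): buf='SCXSZLRK' cursor=0
After op 3 (right): buf='SCXSZLRK' cursor=1
After op 4 (home): buf='SCXSZLRK' cursor=0
After op 5 (left): buf='SCXSZLRK' cursor=0
After op 6 (right): buf='SCXSZLRK' cursor=1
After op 7 (insert('G')): buf='SGCXSZLRK' cursor=2
After op 8 (insert('F')): buf='SGFCXSZLRK' cursor=3
After op 9 (undo): buf='SGCXSZLRK' cursor=2

Answer: SGCXSZLRK|2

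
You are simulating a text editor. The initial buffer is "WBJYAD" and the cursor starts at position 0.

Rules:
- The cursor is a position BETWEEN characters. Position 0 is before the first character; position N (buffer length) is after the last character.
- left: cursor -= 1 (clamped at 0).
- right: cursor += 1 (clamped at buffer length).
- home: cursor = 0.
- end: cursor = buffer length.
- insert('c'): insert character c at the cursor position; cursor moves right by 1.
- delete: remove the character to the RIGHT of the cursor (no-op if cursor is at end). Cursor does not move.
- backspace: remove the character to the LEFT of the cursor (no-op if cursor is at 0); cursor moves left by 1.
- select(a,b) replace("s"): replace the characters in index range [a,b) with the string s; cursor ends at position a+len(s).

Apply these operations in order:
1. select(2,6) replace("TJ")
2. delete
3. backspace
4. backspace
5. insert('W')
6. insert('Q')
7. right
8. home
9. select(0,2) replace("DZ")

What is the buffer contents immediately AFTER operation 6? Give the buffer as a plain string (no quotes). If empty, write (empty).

After op 1 (select(2,6) replace("TJ")): buf='WBTJ' cursor=4
After op 2 (delete): buf='WBTJ' cursor=4
After op 3 (backspace): buf='WBT' cursor=3
After op 4 (backspace): buf='WB' cursor=2
After op 5 (insert('W')): buf='WBW' cursor=3
After op 6 (insert('Q')): buf='WBWQ' cursor=4

Answer: WBWQ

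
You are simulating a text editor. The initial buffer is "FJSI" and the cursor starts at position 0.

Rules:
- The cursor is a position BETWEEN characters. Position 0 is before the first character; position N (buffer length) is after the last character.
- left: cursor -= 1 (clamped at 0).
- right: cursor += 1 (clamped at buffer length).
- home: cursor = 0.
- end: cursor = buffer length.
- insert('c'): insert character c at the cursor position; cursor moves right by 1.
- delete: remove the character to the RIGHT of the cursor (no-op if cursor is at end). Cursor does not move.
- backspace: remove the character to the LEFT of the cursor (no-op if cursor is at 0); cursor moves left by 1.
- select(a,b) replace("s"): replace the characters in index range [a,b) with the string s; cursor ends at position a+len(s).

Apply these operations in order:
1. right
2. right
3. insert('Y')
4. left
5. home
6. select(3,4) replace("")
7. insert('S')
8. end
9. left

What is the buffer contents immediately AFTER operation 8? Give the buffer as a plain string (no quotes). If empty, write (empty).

After op 1 (right): buf='FJSI' cursor=1
After op 2 (right): buf='FJSI' cursor=2
After op 3 (insert('Y')): buf='FJYSI' cursor=3
After op 4 (left): buf='FJYSI' cursor=2
After op 5 (home): buf='FJYSI' cursor=0
After op 6 (select(3,4) replace("")): buf='FJYI' cursor=3
After op 7 (insert('S')): buf='FJYSI' cursor=4
After op 8 (end): buf='FJYSI' cursor=5

Answer: FJYSI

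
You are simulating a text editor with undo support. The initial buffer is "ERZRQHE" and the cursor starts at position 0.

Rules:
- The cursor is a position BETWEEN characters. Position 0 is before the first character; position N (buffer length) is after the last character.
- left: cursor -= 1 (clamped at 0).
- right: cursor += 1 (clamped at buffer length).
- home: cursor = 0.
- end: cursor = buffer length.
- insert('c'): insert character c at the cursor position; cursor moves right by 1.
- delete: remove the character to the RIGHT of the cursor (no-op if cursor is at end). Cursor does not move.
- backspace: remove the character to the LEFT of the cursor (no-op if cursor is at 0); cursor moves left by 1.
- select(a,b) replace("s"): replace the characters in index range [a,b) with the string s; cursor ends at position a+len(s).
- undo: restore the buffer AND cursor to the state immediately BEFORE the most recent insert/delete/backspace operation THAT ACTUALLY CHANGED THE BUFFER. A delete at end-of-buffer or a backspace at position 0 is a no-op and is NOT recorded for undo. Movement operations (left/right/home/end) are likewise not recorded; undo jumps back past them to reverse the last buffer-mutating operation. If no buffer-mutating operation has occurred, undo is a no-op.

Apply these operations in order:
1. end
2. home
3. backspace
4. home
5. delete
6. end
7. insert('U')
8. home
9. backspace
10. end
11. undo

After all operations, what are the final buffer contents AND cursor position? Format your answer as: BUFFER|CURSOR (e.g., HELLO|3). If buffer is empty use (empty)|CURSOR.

After op 1 (end): buf='ERZRQHE' cursor=7
After op 2 (home): buf='ERZRQHE' cursor=0
After op 3 (backspace): buf='ERZRQHE' cursor=0
After op 4 (home): buf='ERZRQHE' cursor=0
After op 5 (delete): buf='RZRQHE' cursor=0
After op 6 (end): buf='RZRQHE' cursor=6
After op 7 (insert('U')): buf='RZRQHEU' cursor=7
After op 8 (home): buf='RZRQHEU' cursor=0
After op 9 (backspace): buf='RZRQHEU' cursor=0
After op 10 (end): buf='RZRQHEU' cursor=7
After op 11 (undo): buf='RZRQHE' cursor=6

Answer: RZRQHE|6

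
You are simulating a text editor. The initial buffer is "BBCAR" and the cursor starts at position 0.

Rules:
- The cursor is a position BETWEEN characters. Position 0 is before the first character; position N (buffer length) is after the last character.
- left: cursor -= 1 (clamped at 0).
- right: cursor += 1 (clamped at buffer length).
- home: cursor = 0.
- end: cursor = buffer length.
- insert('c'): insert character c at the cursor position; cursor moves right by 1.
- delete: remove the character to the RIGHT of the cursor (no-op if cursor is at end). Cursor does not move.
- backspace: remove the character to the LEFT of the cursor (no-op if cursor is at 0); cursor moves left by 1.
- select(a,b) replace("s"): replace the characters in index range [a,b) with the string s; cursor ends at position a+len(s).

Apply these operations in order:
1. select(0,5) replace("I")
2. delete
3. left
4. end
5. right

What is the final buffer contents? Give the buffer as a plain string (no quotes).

After op 1 (select(0,5) replace("I")): buf='I' cursor=1
After op 2 (delete): buf='I' cursor=1
After op 3 (left): buf='I' cursor=0
After op 4 (end): buf='I' cursor=1
After op 5 (right): buf='I' cursor=1

Answer: I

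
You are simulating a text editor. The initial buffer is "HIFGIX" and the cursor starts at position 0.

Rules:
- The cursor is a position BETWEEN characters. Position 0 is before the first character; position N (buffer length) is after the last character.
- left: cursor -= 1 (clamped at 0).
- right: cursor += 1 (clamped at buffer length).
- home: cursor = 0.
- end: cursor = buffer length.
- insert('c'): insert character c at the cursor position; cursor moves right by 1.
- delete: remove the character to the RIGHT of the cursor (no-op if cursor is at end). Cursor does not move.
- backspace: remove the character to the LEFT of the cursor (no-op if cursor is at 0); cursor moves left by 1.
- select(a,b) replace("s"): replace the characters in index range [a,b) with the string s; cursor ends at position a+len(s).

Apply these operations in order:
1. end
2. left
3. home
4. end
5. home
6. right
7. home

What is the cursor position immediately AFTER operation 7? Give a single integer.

Answer: 0

Derivation:
After op 1 (end): buf='HIFGIX' cursor=6
After op 2 (left): buf='HIFGIX' cursor=5
After op 3 (home): buf='HIFGIX' cursor=0
After op 4 (end): buf='HIFGIX' cursor=6
After op 5 (home): buf='HIFGIX' cursor=0
After op 6 (right): buf='HIFGIX' cursor=1
After op 7 (home): buf='HIFGIX' cursor=0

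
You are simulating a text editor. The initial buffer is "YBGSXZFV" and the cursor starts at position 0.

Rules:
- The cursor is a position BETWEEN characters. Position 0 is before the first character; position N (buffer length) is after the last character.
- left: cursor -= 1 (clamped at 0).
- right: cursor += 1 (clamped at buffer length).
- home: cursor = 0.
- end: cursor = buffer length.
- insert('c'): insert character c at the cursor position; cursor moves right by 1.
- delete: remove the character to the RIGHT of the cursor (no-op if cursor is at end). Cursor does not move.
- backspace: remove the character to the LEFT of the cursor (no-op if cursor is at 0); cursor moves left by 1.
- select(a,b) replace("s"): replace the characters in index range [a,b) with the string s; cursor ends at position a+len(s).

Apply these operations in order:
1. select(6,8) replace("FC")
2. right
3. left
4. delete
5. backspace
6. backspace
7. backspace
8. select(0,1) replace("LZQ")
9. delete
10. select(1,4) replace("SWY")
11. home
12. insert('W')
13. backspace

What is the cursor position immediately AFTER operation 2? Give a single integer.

After op 1 (select(6,8) replace("FC")): buf='YBGSXZFC' cursor=8
After op 2 (right): buf='YBGSXZFC' cursor=8

Answer: 8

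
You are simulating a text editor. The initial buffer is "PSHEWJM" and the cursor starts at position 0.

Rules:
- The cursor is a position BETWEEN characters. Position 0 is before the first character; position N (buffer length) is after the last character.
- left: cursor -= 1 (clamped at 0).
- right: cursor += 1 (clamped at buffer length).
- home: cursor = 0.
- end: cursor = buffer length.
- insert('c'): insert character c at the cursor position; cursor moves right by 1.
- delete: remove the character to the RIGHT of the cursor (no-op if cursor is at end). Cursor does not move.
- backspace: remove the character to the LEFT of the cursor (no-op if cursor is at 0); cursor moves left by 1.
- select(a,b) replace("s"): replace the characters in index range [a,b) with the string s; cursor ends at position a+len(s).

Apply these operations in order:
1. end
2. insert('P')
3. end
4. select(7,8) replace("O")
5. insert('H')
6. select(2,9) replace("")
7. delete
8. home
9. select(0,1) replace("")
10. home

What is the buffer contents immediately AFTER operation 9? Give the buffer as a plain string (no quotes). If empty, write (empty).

After op 1 (end): buf='PSHEWJM' cursor=7
After op 2 (insert('P')): buf='PSHEWJMP' cursor=8
After op 3 (end): buf='PSHEWJMP' cursor=8
After op 4 (select(7,8) replace("O")): buf='PSHEWJMO' cursor=8
After op 5 (insert('H')): buf='PSHEWJMOH' cursor=9
After op 6 (select(2,9) replace("")): buf='PS' cursor=2
After op 7 (delete): buf='PS' cursor=2
After op 8 (home): buf='PS' cursor=0
After op 9 (select(0,1) replace("")): buf='S' cursor=0

Answer: S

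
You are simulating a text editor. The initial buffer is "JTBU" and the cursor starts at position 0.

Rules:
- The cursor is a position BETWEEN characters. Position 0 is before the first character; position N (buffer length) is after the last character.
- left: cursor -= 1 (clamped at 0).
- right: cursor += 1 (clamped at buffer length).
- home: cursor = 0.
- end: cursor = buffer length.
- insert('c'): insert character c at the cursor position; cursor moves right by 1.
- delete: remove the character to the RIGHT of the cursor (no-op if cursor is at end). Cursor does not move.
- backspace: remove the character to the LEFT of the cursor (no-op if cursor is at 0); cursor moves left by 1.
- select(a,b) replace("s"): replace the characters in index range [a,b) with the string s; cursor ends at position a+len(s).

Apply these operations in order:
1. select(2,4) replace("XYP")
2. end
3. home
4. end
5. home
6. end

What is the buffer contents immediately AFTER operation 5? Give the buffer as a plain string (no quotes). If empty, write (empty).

Answer: JTXYP

Derivation:
After op 1 (select(2,4) replace("XYP")): buf='JTXYP' cursor=5
After op 2 (end): buf='JTXYP' cursor=5
After op 3 (home): buf='JTXYP' cursor=0
After op 4 (end): buf='JTXYP' cursor=5
After op 5 (home): buf='JTXYP' cursor=0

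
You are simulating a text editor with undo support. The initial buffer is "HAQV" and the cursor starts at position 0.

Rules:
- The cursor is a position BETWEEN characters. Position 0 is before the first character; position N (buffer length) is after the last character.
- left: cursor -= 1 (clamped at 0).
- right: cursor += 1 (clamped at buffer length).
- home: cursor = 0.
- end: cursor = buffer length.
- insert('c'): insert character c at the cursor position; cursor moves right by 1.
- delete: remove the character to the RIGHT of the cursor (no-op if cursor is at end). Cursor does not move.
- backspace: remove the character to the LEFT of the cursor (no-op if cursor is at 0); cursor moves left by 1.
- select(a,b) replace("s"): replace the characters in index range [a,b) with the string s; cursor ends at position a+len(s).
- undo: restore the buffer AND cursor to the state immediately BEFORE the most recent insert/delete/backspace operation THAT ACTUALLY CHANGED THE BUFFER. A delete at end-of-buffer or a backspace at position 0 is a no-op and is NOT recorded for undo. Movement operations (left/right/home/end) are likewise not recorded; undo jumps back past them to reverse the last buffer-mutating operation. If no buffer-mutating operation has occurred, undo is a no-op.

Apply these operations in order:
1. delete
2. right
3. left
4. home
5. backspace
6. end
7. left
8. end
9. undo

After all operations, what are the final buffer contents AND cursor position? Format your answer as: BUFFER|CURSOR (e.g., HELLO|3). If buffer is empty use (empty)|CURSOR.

Answer: HAQV|0

Derivation:
After op 1 (delete): buf='AQV' cursor=0
After op 2 (right): buf='AQV' cursor=1
After op 3 (left): buf='AQV' cursor=0
After op 4 (home): buf='AQV' cursor=0
After op 5 (backspace): buf='AQV' cursor=0
After op 6 (end): buf='AQV' cursor=3
After op 7 (left): buf='AQV' cursor=2
After op 8 (end): buf='AQV' cursor=3
After op 9 (undo): buf='HAQV' cursor=0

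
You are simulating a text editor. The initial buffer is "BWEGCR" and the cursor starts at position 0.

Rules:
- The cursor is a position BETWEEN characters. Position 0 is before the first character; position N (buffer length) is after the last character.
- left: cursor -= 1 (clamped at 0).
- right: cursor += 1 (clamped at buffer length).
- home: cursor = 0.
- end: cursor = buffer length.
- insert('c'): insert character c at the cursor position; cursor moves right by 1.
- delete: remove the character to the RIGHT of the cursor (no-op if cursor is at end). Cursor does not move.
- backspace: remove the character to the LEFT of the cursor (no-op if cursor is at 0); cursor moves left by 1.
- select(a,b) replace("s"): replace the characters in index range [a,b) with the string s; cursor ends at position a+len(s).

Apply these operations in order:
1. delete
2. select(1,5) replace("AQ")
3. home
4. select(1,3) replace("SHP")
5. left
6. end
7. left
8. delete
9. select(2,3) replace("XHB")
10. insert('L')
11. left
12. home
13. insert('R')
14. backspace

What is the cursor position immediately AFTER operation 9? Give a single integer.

Answer: 5

Derivation:
After op 1 (delete): buf='WEGCR' cursor=0
After op 2 (select(1,5) replace("AQ")): buf='WAQ' cursor=3
After op 3 (home): buf='WAQ' cursor=0
After op 4 (select(1,3) replace("SHP")): buf='WSHP' cursor=4
After op 5 (left): buf='WSHP' cursor=3
After op 6 (end): buf='WSHP' cursor=4
After op 7 (left): buf='WSHP' cursor=3
After op 8 (delete): buf='WSH' cursor=3
After op 9 (select(2,3) replace("XHB")): buf='WSXHB' cursor=5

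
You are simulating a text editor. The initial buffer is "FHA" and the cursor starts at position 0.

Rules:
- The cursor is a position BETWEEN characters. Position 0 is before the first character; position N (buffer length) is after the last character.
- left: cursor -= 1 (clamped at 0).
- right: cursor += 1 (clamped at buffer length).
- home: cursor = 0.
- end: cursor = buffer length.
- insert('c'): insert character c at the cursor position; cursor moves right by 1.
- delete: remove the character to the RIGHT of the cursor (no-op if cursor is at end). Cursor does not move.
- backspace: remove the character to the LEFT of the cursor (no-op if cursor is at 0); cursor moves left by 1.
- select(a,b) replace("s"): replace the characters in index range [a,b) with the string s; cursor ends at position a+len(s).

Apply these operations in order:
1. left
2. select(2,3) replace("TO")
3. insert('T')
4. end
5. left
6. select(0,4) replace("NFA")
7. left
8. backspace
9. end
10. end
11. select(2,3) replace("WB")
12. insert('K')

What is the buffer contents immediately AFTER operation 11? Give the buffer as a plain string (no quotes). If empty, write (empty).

After op 1 (left): buf='FHA' cursor=0
After op 2 (select(2,3) replace("TO")): buf='FHTO' cursor=4
After op 3 (insert('T')): buf='FHTOT' cursor=5
After op 4 (end): buf='FHTOT' cursor=5
After op 5 (left): buf='FHTOT' cursor=4
After op 6 (select(0,4) replace("NFA")): buf='NFAT' cursor=3
After op 7 (left): buf='NFAT' cursor=2
After op 8 (backspace): buf='NAT' cursor=1
After op 9 (end): buf='NAT' cursor=3
After op 10 (end): buf='NAT' cursor=3
After op 11 (select(2,3) replace("WB")): buf='NAWB' cursor=4

Answer: NAWB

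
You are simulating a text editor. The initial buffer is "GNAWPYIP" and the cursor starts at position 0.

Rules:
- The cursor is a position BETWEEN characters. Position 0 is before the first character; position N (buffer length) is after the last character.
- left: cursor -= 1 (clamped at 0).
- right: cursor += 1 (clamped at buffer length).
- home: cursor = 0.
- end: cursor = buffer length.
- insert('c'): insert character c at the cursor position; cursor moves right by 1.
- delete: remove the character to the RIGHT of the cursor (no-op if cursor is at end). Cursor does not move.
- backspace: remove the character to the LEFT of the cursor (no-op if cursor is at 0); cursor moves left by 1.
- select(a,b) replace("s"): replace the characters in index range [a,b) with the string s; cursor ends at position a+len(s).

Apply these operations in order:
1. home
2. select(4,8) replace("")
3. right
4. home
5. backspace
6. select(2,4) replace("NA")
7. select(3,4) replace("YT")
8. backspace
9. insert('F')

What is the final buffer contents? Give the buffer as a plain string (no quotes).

After op 1 (home): buf='GNAWPYIP' cursor=0
After op 2 (select(4,8) replace("")): buf='GNAW' cursor=4
After op 3 (right): buf='GNAW' cursor=4
After op 4 (home): buf='GNAW' cursor=0
After op 5 (backspace): buf='GNAW' cursor=0
After op 6 (select(2,4) replace("NA")): buf='GNNA' cursor=4
After op 7 (select(3,4) replace("YT")): buf='GNNYT' cursor=5
After op 8 (backspace): buf='GNNY' cursor=4
After op 9 (insert('F')): buf='GNNYF' cursor=5

Answer: GNNYF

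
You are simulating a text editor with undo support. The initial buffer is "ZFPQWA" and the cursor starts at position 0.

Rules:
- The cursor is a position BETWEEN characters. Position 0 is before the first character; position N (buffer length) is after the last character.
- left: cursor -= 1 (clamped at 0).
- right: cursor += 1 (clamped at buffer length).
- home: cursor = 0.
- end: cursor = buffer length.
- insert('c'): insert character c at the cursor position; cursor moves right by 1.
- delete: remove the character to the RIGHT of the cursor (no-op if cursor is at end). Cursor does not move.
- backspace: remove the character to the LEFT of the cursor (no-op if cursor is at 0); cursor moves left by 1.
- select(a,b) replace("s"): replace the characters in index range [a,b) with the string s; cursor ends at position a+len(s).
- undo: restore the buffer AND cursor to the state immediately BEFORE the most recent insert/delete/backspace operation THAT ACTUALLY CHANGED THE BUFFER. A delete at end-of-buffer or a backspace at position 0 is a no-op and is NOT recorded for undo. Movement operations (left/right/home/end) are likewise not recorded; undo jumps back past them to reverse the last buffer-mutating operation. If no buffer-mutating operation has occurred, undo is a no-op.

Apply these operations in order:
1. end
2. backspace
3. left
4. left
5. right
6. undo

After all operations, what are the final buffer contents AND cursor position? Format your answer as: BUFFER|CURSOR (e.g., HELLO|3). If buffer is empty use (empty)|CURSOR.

After op 1 (end): buf='ZFPQWA' cursor=6
After op 2 (backspace): buf='ZFPQW' cursor=5
After op 3 (left): buf='ZFPQW' cursor=4
After op 4 (left): buf='ZFPQW' cursor=3
After op 5 (right): buf='ZFPQW' cursor=4
After op 6 (undo): buf='ZFPQWA' cursor=6

Answer: ZFPQWA|6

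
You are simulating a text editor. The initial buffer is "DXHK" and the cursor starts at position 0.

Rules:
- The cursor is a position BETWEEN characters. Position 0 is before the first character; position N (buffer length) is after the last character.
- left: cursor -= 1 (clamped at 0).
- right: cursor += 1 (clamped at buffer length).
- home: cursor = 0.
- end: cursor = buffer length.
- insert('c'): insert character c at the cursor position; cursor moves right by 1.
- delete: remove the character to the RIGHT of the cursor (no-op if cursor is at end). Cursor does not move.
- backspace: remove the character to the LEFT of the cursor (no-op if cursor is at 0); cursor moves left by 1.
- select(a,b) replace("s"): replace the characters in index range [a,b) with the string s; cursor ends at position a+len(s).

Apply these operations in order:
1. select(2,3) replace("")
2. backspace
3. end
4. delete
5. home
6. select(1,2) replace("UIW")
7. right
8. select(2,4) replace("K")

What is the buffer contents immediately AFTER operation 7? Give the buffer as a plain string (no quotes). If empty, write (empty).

Answer: DUIW

Derivation:
After op 1 (select(2,3) replace("")): buf='DXK' cursor=2
After op 2 (backspace): buf='DK' cursor=1
After op 3 (end): buf='DK' cursor=2
After op 4 (delete): buf='DK' cursor=2
After op 5 (home): buf='DK' cursor=0
After op 6 (select(1,2) replace("UIW")): buf='DUIW' cursor=4
After op 7 (right): buf='DUIW' cursor=4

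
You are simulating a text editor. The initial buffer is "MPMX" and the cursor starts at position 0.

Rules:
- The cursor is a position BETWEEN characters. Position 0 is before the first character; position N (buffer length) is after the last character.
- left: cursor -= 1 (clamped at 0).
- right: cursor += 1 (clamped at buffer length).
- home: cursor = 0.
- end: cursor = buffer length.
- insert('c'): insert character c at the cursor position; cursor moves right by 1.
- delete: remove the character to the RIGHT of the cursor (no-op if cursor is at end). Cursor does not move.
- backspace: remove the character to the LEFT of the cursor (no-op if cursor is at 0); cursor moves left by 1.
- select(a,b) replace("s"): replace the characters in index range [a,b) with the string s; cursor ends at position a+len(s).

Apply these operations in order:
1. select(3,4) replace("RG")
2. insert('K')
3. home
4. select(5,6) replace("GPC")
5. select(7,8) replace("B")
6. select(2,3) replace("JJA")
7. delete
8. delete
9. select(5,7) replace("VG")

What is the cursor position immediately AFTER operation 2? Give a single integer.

Answer: 6

Derivation:
After op 1 (select(3,4) replace("RG")): buf='MPMRG' cursor=5
After op 2 (insert('K')): buf='MPMRGK' cursor=6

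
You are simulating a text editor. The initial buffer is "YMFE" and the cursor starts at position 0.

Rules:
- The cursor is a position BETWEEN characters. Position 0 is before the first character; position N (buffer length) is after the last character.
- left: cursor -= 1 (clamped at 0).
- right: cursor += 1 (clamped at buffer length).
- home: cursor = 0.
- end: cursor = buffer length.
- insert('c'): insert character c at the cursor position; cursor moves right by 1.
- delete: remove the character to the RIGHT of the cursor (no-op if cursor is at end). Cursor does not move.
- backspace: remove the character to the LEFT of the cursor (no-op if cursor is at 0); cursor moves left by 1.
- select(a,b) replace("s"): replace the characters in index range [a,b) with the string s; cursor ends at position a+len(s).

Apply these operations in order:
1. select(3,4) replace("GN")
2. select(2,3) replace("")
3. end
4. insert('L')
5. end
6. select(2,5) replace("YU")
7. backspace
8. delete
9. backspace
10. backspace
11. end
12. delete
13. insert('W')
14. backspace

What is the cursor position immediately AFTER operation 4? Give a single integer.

After op 1 (select(3,4) replace("GN")): buf='YMFGN' cursor=5
After op 2 (select(2,3) replace("")): buf='YMGN' cursor=2
After op 3 (end): buf='YMGN' cursor=4
After op 4 (insert('L')): buf='YMGNL' cursor=5

Answer: 5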